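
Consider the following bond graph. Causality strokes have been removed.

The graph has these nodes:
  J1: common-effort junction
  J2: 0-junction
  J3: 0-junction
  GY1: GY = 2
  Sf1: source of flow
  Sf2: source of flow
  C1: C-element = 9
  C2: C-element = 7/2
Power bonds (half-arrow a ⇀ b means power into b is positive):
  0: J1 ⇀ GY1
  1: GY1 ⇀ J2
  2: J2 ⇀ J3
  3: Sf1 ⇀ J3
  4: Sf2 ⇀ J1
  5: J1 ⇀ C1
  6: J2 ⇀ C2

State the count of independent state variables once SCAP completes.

2  (C1, C2 all integral)

bond 3 |Sf1  (Sf1 (Sf) sets flow on bond)
bond 4 |Sf2  (Sf2 fixes flow; stroke at Sf2)
bond 2 |J3  (J3 needs exactly one e-in)
bond 5 |J1  (C1 integral (e out))
bond 0 |GY1  (J1: bond 5 brought effort, rest push out)
bond 1 |GY1  (GY GY1: same side as bond 0)
bond 6 |J2  (closing 0-jn rule on J2)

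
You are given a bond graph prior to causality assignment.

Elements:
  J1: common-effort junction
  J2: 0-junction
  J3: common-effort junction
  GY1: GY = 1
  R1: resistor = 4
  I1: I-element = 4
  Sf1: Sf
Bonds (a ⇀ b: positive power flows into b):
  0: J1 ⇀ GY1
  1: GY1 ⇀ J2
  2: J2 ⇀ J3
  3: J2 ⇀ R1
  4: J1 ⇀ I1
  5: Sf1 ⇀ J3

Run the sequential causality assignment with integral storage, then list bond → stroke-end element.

bond 5 stroke→Sf1  (Sf1 (Sf) sets flow on bond)
bond 2 stroke→J3  (only one effort-in slot at J3)
bond 4 stroke→I1  (I1 outputs flow p/I1)
bond 0 stroke→J1  (J1: last free bond brings effort in)
bond 1 stroke→J2  (through GY1, causality inverts; strokes same side of GY1)
bond 3 stroke→R1  (0-jn J2 has e-setter on 1)

#0 →J1
#1 →J2
#2 →J3
#3 →R1
#4 →I1
#5 →Sf1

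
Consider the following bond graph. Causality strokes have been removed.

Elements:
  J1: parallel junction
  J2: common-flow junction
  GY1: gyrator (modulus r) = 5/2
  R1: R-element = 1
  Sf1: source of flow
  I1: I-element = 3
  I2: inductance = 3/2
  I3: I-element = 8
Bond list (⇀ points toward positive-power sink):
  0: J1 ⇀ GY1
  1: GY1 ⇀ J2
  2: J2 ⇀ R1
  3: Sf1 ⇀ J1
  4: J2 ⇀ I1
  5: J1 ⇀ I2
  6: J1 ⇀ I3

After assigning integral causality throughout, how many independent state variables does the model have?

b3 |Sf1  (Sf1 fixes flow; stroke at Sf1)
b4 |I1  (I1 integral (f out))
b1 |J2  (common-f at J2 fixed by 4)
b2 |J2  (1-jn J2 has f-setter on 4)
b0 |J1  (GY GY1: same side as bond 1)
b5 |I2  (J1: bond 0 brought effort, rest push out)
b6 |I3  (0-jn J1 has e-setter on 0)

3  (I1, I2, I3 all integral)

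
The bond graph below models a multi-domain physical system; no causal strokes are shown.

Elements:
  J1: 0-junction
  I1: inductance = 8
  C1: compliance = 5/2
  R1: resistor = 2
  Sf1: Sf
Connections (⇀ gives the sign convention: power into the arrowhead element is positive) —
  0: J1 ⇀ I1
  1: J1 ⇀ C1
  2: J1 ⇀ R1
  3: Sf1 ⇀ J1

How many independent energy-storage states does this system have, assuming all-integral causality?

2  (C1, I1 all integral)

b3 →Sf1  (Sf1 (Sf) sets flow on bond)
b0 →I1  (prefer integral on I1)
b1 →J1  (C1 integral (e out))
b2 →R1  (0-jn J1 has e-setter on 1)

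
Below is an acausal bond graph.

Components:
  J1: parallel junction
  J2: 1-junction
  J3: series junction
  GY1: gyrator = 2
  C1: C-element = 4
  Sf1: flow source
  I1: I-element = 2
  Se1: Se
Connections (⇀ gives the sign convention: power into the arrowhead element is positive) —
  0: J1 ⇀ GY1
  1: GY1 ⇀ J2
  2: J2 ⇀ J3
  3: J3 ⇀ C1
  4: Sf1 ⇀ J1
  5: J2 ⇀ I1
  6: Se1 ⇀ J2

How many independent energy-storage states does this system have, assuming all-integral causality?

2  (C1, I1 all integral)

#4 |Sf1  (Sf1: flow source, stroke at near end)
#6 |J2  (source Se1 imposes e)
#0 |J1  (J1 needs exactly one e-in)
#1 |J2  (GY1 both-in/both-out from 0)
#3 |J3  (C1: C, integral causality)
#2 |J2  (J3 needs exactly one f-in)
#5 |I1  (closing 1-jn rule on J2)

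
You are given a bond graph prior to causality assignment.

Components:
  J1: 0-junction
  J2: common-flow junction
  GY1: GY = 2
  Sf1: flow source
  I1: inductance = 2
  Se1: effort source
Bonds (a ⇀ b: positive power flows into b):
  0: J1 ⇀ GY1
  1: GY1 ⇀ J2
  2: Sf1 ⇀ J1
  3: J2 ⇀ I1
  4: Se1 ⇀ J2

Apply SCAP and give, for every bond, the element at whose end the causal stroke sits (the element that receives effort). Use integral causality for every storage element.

bond 0 stroke→J1
bond 1 stroke→J2
bond 2 stroke→Sf1
bond 3 stroke→I1
bond 4 stroke→J2

β2 stroke→Sf1  (source Sf1 imposes f)
β4 stroke→J2  (Se1 (Se) sets effort on bond)
β0 stroke→J1  (only one effort-in slot at J1)
β1 stroke→J2  (GY1 both-in/both-out from 0)
β3 stroke→I1  (only one flow-in slot at J2)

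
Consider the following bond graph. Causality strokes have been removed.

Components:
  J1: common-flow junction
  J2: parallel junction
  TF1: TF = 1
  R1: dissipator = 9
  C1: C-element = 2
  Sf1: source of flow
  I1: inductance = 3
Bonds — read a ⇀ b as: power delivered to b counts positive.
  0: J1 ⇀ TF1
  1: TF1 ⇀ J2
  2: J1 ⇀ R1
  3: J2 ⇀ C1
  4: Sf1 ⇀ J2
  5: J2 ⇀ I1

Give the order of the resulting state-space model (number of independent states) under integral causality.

β4 stroke at Sf1  (Sf1: flow source, stroke at near end)
β3 stroke at J2  (C1 integral (e out))
β1 stroke at TF1  (common-e at J2 fixed by 3)
β5 stroke at I1  (J2: bond 3 brought effort, rest push out)
β0 stroke at J1  (through TF1, causality passes straight; one stroke at TF1)
β2 stroke at R1  (J1: last free bond brings flow in)

2  (C1, I1 all integral)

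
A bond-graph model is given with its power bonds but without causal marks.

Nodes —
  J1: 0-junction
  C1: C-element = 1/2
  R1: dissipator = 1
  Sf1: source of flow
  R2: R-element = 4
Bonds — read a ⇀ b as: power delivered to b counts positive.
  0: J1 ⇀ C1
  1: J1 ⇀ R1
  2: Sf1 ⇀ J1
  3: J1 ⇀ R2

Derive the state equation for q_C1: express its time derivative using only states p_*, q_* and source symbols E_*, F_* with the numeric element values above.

b2 →Sf1  (source Sf1 imposes f)
b0 →J1  (C1 integral (e out))
b1 →R1  (J1: bond 0 brought effort, rest push out)
b3 →R2  (J1: bond 0 brought effort, rest push out)

dq_C1/dt = F_Sf1 - 5*q_C1/2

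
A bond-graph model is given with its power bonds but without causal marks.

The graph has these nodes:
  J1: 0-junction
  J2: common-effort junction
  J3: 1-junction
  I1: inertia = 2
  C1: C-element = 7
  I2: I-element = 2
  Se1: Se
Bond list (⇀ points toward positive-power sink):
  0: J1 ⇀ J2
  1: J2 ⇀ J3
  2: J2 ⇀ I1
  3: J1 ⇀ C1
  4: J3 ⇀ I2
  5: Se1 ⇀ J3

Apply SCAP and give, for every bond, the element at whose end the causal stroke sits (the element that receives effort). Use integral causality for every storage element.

b5 stroke at J3  (Se1 fixes effort; stroke away)
b2 stroke at I1  (I1: I, integral causality)
b3 stroke at J1  (C1 integral (e out))
b0 stroke at J2  (J1: bond 3 brought effort, rest push out)
b1 stroke at J3  (J2 effort already set via bond 0)
b4 stroke at I2  (closing 1-jn rule on J3)

#0 stroke→J2
#1 stroke→J3
#2 stroke→I1
#3 stroke→J1
#4 stroke→I2
#5 stroke→J3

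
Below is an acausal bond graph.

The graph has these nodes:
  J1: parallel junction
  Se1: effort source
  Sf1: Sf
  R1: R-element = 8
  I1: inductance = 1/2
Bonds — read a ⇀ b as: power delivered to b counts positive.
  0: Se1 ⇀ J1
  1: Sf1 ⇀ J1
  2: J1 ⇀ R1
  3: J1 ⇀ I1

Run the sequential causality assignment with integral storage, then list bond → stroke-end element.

#0 →J1  (Se1 fixes effort; stroke away)
#1 →Sf1  (Sf1 fixes flow; stroke at Sf1)
#2 →R1  (J1: bond 0 brought effort, rest push out)
#3 →I1  (J1 effort already set via bond 0)

b0 |J1
b1 |Sf1
b2 |R1
b3 |I1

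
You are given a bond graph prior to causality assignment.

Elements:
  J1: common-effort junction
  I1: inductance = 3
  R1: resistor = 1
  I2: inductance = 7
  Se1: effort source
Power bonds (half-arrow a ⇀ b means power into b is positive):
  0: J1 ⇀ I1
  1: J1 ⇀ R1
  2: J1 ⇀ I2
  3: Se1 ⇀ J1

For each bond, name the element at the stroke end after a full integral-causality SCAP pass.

β0 →I1
β1 →R1
β2 →I2
β3 →J1

#3 stroke at J1  (Se1 fixes effort; stroke away)
#0 stroke at I1  (common-e at J1 fixed by 3)
#1 stroke at R1  (common-e at J1 fixed by 3)
#2 stroke at I2  (J1 effort already set via bond 3)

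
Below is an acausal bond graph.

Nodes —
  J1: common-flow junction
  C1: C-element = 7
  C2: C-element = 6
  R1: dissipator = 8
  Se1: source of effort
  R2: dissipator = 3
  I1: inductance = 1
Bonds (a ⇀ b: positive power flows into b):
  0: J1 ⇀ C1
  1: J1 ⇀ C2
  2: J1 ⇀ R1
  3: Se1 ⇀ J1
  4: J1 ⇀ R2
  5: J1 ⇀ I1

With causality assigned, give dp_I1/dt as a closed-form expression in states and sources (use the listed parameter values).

dp_I1/dt = E_Se1 - 11*p_I1 - q_C1/7 - q_C2/6

bond 3 |J1  (Se1 (Se) sets effort on bond)
bond 0 |J1  (prefer integral on C1)
bond 1 |J1  (C2 outputs effort q/C2)
bond 5 |I1  (I1 outputs flow p/I1)
bond 2 |J1  (J1 flow already set via bond 5)
bond 4 |J1  (common-f at J1 fixed by 5)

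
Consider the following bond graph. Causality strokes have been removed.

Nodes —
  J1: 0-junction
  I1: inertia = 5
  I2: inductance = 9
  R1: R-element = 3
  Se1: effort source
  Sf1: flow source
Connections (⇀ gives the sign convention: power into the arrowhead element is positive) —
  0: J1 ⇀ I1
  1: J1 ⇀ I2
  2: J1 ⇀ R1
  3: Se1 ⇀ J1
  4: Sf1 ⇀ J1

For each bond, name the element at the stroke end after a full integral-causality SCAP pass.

b3 →J1  (Se1 (Se) sets effort on bond)
b4 →Sf1  (Sf1: flow source, stroke at near end)
b0 →I1  (0-jn J1 has e-setter on 3)
b1 →I2  (J1: bond 3 brought effort, rest push out)
b2 →R1  (J1: bond 3 brought effort, rest push out)

β0 →I1
β1 →I2
β2 →R1
β3 →J1
β4 →Sf1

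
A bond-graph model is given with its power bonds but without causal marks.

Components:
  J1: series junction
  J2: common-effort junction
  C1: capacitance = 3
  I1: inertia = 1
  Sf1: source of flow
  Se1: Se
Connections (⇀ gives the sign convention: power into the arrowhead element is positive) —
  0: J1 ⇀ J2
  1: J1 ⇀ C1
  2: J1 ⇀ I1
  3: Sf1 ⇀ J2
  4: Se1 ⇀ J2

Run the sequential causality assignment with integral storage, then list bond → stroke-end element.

β0 stroke→J1
β1 stroke→J1
β2 stroke→I1
β3 stroke→Sf1
β4 stroke→J2

bond 3 stroke at Sf1  (Sf1 fixes flow; stroke at Sf1)
bond 4 stroke at J2  (Se1: effort source, stroke at far end)
bond 0 stroke at J1  (common-e at J2 fixed by 4)
bond 1 stroke at J1  (C1: C, integral causality)
bond 2 stroke at I1  (closing 1-jn rule on J1)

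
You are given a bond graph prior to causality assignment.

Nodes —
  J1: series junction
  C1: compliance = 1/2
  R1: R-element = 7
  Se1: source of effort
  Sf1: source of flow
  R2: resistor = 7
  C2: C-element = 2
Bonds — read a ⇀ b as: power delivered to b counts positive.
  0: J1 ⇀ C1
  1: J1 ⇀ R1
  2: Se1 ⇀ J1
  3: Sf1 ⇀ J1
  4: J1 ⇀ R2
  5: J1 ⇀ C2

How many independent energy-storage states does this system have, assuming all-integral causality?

2  (C1, C2 all integral)

β2 |J1  (source Se1 imposes e)
β3 |Sf1  (Sf1: flow source, stroke at near end)
β0 |J1  (J1: bond 3 brought flow, rest push out)
β1 |J1  (1-jn J1 has f-setter on 3)
β4 |J1  (J1 flow already set via bond 3)
β5 |J1  (J1: bond 3 brought flow, rest push out)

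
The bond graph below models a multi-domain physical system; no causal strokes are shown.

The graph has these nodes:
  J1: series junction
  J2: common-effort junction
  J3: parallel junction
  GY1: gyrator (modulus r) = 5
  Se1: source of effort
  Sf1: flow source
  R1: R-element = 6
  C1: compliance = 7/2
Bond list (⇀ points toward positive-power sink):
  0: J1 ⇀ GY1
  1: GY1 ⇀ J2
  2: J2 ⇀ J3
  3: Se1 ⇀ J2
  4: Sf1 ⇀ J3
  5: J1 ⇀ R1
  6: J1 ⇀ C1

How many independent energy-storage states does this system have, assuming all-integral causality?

#3 stroke→J2  (Se1: effort source, stroke at far end)
#4 stroke→Sf1  (Sf1: flow source, stroke at near end)
#1 stroke→GY1  (J2 effort already set via bond 3)
#2 stroke→J3  (common-e at J2 fixed by 3)
#0 stroke→GY1  (GY GY1: same side as bond 1)
#5 stroke→J1  (common-f at J1 fixed by 0)
#6 stroke→J1  (J1 flow already set via bond 0)

1  (C1 all integral)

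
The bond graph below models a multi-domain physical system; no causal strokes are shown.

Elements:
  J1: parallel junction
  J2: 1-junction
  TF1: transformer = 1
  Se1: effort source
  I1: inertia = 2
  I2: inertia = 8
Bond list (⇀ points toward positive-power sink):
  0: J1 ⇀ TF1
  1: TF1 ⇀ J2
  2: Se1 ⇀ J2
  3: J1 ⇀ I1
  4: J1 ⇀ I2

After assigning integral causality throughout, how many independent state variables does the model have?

#2 stroke→J2  (Se1 (Se) sets effort on bond)
#1 stroke→TF1  (closing 1-jn rule on J2)
#0 stroke→J1  (through TF1, causality passes straight; one stroke at TF1)
#3 stroke→I1  (J1 effort already set via bond 0)
#4 stroke→I2  (J1: bond 0 brought effort, rest push out)

2  (I1, I2 all integral)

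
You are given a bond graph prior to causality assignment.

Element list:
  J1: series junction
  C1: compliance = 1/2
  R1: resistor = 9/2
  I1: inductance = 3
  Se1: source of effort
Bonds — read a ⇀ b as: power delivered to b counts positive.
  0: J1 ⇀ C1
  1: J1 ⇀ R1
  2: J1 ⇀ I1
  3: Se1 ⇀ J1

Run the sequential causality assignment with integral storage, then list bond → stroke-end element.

#3 stroke→J1  (Se1 fixes effort; stroke away)
#0 stroke→J1  (prefer integral on C1)
#2 stroke→I1  (I1: I, integral causality)
#1 stroke→J1  (common-f at J1 fixed by 2)

b0 stroke at J1
b1 stroke at J1
b2 stroke at I1
b3 stroke at J1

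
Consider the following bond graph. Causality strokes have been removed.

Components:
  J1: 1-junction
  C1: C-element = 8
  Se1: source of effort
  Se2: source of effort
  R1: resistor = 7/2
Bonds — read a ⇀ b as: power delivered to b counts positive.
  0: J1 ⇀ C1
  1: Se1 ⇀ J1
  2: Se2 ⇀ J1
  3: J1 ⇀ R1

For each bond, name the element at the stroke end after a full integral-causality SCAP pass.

#0 stroke→J1
#1 stroke→J1
#2 stroke→J1
#3 stroke→R1

β1 →J1  (Se1: effort source, stroke at far end)
β2 →J1  (Se2 fixes effort; stroke away)
β0 →J1  (C1 outputs effort q/C1)
β3 →R1  (J1: last free bond brings flow in)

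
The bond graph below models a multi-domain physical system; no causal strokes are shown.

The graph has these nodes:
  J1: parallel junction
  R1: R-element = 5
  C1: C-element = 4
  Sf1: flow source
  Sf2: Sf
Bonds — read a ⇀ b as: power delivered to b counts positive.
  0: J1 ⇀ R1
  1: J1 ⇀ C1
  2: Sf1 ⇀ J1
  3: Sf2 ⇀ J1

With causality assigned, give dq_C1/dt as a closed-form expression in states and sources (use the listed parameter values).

dq_C1/dt = F_Sf1 + F_Sf2 - q_C1/20

β2 stroke→Sf1  (source Sf1 imposes f)
β3 stroke→Sf2  (Sf2: flow source, stroke at near end)
β1 stroke→J1  (C1 integral (e out))
β0 stroke→R1  (0-jn J1 has e-setter on 1)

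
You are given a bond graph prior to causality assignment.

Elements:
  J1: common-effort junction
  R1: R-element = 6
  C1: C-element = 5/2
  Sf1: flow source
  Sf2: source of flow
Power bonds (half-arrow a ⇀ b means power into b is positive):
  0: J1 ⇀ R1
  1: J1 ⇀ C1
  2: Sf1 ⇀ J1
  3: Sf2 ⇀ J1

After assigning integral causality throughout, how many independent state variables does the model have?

bond 2 |Sf1  (Sf1 fixes flow; stroke at Sf1)
bond 3 |Sf2  (Sf2: flow source, stroke at near end)
bond 1 |J1  (C1: C, integral causality)
bond 0 |R1  (0-jn J1 has e-setter on 1)

1  (C1 all integral)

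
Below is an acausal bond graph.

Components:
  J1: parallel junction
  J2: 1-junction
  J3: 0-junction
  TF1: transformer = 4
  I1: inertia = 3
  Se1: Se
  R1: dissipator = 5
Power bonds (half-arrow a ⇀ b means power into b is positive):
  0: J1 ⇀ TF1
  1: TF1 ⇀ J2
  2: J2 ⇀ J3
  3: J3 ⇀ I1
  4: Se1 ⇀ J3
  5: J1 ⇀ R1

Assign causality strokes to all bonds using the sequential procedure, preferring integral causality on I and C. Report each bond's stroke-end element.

bond 4 |J3  (Se1 fixes effort; stroke away)
bond 2 |J2  (0-jn J3 has e-setter on 4)
bond 3 |I1  (0-jn J3 has e-setter on 4)
bond 1 |TF1  (J2: last free bond brings flow in)
bond 0 |J1  (TF1: transformer flips bond 1)
bond 5 |R1  (J1 effort already set via bond 0)

β0 stroke at J1
β1 stroke at TF1
β2 stroke at J2
β3 stroke at I1
β4 stroke at J3
β5 stroke at R1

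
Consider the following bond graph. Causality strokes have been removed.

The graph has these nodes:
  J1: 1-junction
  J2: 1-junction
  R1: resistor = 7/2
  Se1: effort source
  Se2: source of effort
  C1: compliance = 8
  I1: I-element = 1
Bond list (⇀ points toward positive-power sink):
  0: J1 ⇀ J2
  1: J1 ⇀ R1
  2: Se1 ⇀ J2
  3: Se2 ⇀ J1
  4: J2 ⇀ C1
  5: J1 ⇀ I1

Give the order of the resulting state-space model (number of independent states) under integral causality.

2  (C1, I1 all integral)

b2 |J2  (Se1 fixes effort; stroke away)
b3 |J1  (Se2 (Se) sets effort on bond)
b4 |J2  (C1 integral (e out))
b0 |J1  (J2 needs exactly one f-in)
b5 |I1  (I1 outputs flow p/I1)
b1 |J1  (common-f at J1 fixed by 5)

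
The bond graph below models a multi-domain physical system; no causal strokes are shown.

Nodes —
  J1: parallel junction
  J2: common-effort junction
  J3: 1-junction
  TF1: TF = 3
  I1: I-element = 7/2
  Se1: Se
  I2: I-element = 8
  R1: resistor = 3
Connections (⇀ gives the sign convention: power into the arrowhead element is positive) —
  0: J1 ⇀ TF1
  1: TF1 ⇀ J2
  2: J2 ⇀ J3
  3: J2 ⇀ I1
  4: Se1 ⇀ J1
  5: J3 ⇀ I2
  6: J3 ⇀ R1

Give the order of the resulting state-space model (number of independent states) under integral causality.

#4 stroke at J1  (Se1: effort source, stroke at far end)
#0 stroke at TF1  (0-jn J1 has e-setter on 4)
#1 stroke at J2  (TF TF1: opposite of bond 0)
#2 stroke at J3  (J2 effort already set via bond 1)
#3 stroke at I1  (J2 effort already set via bond 1)
#5 stroke at I2  (I2: I, integral causality)
#6 stroke at J3  (J3: bond 5 brought flow, rest push out)

2  (I1, I2 all integral)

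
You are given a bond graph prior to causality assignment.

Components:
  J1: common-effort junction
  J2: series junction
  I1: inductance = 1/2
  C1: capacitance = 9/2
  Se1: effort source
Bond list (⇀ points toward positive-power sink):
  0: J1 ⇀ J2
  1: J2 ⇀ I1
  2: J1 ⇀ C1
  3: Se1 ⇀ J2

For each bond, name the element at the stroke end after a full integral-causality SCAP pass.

#0 →J2
#1 →I1
#2 →J1
#3 →J2

β3 →J2  (Se1 fixes effort; stroke away)
β1 →I1  (I1: I, integral causality)
β0 →J2  (J2 flow already set via bond 1)
β2 →J1  (J1 needs exactly one e-in)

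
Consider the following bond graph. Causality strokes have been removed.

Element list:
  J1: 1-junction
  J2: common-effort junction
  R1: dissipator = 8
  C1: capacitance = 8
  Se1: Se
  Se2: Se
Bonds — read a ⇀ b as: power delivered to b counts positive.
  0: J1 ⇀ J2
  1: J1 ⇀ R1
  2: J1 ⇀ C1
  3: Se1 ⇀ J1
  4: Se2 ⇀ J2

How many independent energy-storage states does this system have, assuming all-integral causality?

1  (C1 all integral)

β3 stroke at J1  (Se1 fixes effort; stroke away)
β4 stroke at J2  (Se2: effort source, stroke at far end)
β0 stroke at J1  (0-jn J2 has e-setter on 4)
β2 stroke at J1  (prefer integral on C1)
β1 stroke at R1  (only one flow-in slot at J1)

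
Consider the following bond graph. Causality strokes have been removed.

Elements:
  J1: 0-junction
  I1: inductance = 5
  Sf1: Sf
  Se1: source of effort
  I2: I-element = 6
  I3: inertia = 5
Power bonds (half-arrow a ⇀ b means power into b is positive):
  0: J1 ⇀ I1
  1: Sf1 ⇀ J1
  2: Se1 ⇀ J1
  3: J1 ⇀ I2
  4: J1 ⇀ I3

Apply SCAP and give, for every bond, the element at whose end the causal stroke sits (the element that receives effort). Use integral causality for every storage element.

b0 stroke→I1
b1 stroke→Sf1
b2 stroke→J1
b3 stroke→I2
b4 stroke→I3

β1 stroke→Sf1  (Sf1: flow source, stroke at near end)
β2 stroke→J1  (Se1 (Se) sets effort on bond)
β0 stroke→I1  (0-jn J1 has e-setter on 2)
β3 stroke→I2  (0-jn J1 has e-setter on 2)
β4 stroke→I3  (J1: bond 2 brought effort, rest push out)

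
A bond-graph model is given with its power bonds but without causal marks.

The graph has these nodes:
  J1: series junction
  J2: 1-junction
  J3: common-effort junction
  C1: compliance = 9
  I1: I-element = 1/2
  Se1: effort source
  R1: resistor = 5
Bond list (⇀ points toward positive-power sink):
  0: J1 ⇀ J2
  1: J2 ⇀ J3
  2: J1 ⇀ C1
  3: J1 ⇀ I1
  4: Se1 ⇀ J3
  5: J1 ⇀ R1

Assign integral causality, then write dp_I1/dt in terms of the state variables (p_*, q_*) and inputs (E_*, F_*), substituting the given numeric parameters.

dp_I1/dt = -E_Se1 - 10*p_I1 - q_C1/9

β4 |J3  (Se1: effort source, stroke at far end)
β1 |J2  (0-jn J3 has e-setter on 4)
β0 |J1  (J2: last free bond brings flow in)
β2 |J1  (prefer integral on C1)
β3 |I1  (I1 integral (f out))
β5 |J1  (J1: bond 3 brought flow, rest push out)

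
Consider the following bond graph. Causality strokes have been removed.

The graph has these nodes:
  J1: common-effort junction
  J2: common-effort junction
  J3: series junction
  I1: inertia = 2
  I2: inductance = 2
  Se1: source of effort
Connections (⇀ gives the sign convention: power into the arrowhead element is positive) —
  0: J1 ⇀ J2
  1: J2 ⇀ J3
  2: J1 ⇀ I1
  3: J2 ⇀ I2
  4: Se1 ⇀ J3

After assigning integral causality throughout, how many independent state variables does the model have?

β4 stroke→J3  (Se1 fixes effort; stroke away)
β1 stroke→J2  (only one flow-in slot at J3)
β0 stroke→J1  (J2 effort already set via bond 1)
β3 stroke→I2  (common-e at J2 fixed by 1)
β2 stroke→I1  (0-jn J1 has e-setter on 0)

2  (I1, I2 all integral)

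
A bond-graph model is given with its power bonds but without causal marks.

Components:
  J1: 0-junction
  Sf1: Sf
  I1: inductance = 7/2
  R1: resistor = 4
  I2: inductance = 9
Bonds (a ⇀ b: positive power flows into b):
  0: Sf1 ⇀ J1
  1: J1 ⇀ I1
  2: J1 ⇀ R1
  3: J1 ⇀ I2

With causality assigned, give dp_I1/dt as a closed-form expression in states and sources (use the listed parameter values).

b0 stroke→Sf1  (source Sf1 imposes f)
b1 stroke→I1  (I1 outputs flow p/I1)
b3 stroke→I2  (I2 outputs flow p/I2)
b2 stroke→J1  (closing 0-jn rule on J1)

dp_I1/dt = 4*F_Sf1 - 8*p_I1/7 - 4*p_I2/9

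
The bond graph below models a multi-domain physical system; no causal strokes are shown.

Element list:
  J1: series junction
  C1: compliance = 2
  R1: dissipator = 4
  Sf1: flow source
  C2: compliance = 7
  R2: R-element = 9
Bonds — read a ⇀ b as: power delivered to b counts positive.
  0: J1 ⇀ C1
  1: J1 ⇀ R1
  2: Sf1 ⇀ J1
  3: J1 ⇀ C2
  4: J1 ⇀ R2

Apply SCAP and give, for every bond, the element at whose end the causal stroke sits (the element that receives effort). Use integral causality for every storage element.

#2 stroke at Sf1  (source Sf1 imposes f)
#0 stroke at J1  (common-f at J1 fixed by 2)
#1 stroke at J1  (J1 flow already set via bond 2)
#3 stroke at J1  (J1: bond 2 brought flow, rest push out)
#4 stroke at J1  (J1 flow already set via bond 2)

b0 stroke→J1
b1 stroke→J1
b2 stroke→Sf1
b3 stroke→J1
b4 stroke→J1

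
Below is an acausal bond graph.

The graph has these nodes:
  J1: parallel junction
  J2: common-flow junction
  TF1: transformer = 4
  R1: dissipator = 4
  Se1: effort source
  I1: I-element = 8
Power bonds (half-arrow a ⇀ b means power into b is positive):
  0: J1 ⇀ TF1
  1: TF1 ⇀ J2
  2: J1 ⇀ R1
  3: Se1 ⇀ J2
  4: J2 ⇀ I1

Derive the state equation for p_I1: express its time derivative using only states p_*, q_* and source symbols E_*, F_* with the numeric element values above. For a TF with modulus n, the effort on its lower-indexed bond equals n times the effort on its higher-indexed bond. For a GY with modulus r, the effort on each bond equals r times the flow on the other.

β3 stroke→J2  (Se1 fixes effort; stroke away)
β4 stroke→I1  (I1 outputs flow p/I1)
β1 stroke→J2  (1-jn J2 has f-setter on 4)
β0 stroke→TF1  (TF1 one-in-one-out from 1)
β2 stroke→J1  (closing 0-jn rule on J1)

dp_I1/dt = E_Se1 - p_I1/32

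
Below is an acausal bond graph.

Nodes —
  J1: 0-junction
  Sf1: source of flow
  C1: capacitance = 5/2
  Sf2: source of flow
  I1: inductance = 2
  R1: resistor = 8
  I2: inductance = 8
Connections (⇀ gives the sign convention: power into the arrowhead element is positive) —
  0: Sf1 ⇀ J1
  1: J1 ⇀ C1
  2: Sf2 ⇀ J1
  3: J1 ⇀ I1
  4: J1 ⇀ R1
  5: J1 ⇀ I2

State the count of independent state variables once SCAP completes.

β0 →Sf1  (Sf1 fixes flow; stroke at Sf1)
β2 →Sf2  (Sf2: flow source, stroke at near end)
β1 →J1  (prefer integral on C1)
β3 →I1  (common-e at J1 fixed by 1)
β4 →R1  (common-e at J1 fixed by 1)
β5 →I2  (0-jn J1 has e-setter on 1)

3  (C1, I1, I2 all integral)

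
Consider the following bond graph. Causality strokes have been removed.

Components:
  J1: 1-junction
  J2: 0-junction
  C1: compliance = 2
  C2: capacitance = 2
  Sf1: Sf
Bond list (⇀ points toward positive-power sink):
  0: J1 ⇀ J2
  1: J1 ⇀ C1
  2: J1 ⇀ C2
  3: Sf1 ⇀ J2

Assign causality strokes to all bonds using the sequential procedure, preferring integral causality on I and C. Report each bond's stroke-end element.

#3 stroke→Sf1  (source Sf1 imposes f)
#0 stroke→J2  (J2: last free bond brings effort in)
#1 stroke→J1  (J1 flow already set via bond 0)
#2 stroke→J1  (J1: bond 0 brought flow, rest push out)

bond 0 |J2
bond 1 |J1
bond 2 |J1
bond 3 |Sf1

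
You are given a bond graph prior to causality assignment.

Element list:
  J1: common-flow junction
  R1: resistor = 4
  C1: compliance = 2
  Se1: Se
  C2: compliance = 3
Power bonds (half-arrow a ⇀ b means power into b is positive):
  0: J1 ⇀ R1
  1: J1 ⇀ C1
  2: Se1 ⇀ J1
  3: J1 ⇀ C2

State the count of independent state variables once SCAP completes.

2  (C1, C2 all integral)

#2 stroke at J1  (Se1: effort source, stroke at far end)
#1 stroke at J1  (prefer integral on C1)
#3 stroke at J1  (C2 outputs effort q/C2)
#0 stroke at R1  (closing 1-jn rule on J1)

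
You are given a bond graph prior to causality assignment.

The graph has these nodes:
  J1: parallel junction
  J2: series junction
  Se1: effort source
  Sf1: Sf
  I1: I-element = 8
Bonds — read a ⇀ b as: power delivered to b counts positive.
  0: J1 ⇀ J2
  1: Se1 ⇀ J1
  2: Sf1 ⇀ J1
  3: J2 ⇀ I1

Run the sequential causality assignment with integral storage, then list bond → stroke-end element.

β0 stroke→J2
β1 stroke→J1
β2 stroke→Sf1
β3 stroke→I1

β1 →J1  (source Se1 imposes e)
β2 →Sf1  (Sf1: flow source, stroke at near end)
β0 →J2  (J1 effort already set via bond 1)
β3 →I1  (closing 1-jn rule on J2)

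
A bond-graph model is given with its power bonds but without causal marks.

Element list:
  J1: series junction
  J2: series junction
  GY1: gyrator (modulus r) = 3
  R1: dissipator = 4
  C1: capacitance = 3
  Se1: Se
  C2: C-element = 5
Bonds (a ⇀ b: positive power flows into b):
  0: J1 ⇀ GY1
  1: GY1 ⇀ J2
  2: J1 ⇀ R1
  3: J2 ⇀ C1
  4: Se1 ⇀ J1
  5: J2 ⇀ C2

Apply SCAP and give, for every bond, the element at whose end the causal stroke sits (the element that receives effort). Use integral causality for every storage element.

#0 stroke at GY1
#1 stroke at GY1
#2 stroke at J1
#3 stroke at J2
#4 stroke at J1
#5 stroke at J2

#4 →J1  (Se1 fixes effort; stroke away)
#3 →J2  (C1: C, integral causality)
#5 →J2  (prefer integral on C2)
#1 →GY1  (J2 needs exactly one f-in)
#0 →GY1  (GY GY1: same side as bond 1)
#2 →J1  (common-f at J1 fixed by 0)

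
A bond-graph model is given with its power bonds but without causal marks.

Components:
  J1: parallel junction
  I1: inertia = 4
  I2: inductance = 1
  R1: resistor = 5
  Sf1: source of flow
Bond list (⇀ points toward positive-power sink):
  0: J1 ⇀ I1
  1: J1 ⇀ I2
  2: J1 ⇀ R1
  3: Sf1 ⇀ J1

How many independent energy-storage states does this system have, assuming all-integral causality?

#3 stroke at Sf1  (Sf1: flow source, stroke at near end)
#0 stroke at I1  (I1 outputs flow p/I1)
#1 stroke at I2  (prefer integral on I2)
#2 stroke at J1  (J1 needs exactly one e-in)

2  (I1, I2 all integral)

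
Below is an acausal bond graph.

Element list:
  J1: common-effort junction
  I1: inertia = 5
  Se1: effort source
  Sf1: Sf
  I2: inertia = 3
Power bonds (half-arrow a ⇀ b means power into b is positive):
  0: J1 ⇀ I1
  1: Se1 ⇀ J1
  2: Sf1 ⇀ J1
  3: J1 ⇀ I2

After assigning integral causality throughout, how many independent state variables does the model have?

β1 stroke at J1  (Se1 (Se) sets effort on bond)
β2 stroke at Sf1  (Sf1 fixes flow; stroke at Sf1)
β0 stroke at I1  (J1: bond 1 brought effort, rest push out)
β3 stroke at I2  (J1: bond 1 brought effort, rest push out)

2  (I1, I2 all integral)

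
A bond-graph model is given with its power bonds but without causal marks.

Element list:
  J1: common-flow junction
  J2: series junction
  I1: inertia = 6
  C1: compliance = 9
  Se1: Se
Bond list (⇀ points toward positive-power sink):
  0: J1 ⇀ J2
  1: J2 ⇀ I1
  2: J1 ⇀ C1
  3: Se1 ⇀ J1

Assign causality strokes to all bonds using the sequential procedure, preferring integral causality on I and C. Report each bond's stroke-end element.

b0 stroke→J2
b1 stroke→I1
b2 stroke→J1
b3 stroke→J1

b3 →J1  (Se1 fixes effort; stroke away)
b1 →I1  (I1: I, integral causality)
b0 →J2  (1-jn J2 has f-setter on 1)
b2 →J1  (1-jn J1 has f-setter on 0)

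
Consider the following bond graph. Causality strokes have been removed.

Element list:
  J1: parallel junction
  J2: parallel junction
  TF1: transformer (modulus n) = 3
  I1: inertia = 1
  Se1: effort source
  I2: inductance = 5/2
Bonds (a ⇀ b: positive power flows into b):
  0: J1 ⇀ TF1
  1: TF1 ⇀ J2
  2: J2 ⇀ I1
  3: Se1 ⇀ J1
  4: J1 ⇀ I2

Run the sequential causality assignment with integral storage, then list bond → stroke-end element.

b3 →J1  (Se1: effort source, stroke at far end)
b0 →TF1  (0-jn J1 has e-setter on 3)
b4 →I2  (J1: bond 3 brought effort, rest push out)
b1 →J2  (TF1: transformer flips bond 0)
b2 →I1  (J2: bond 1 brought effort, rest push out)

β0 |TF1
β1 |J2
β2 |I1
β3 |J1
β4 |I2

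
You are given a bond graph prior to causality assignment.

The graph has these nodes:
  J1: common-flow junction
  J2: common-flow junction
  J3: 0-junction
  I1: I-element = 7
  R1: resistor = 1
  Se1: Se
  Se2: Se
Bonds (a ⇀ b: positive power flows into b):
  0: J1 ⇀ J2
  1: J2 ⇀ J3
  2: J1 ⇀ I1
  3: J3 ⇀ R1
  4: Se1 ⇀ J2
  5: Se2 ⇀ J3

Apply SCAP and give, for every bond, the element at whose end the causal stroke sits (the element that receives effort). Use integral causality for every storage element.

#0 |J1
#1 |J2
#2 |I1
#3 |R1
#4 |J2
#5 |J3

bond 4 stroke→J2  (Se1: effort source, stroke at far end)
bond 5 stroke→J3  (Se2 (Se) sets effort on bond)
bond 1 stroke→J2  (J3 effort already set via bond 5)
bond 3 stroke→R1  (J3 effort already set via bond 5)
bond 0 stroke→J1  (J2: last free bond brings flow in)
bond 2 stroke→I1  (only one flow-in slot at J1)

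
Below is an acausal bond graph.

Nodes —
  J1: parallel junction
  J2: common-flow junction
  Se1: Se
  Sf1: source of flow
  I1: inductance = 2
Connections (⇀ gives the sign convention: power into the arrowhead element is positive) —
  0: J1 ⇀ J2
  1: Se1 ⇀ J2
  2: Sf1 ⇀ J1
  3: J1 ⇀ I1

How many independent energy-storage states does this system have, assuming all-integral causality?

1  (I1 all integral)

#1 stroke at J2  (Se1: effort source, stroke at far end)
#2 stroke at Sf1  (Sf1 (Sf) sets flow on bond)
#0 stroke at J1  (J2: last free bond brings flow in)
#3 stroke at I1  (J1: bond 0 brought effort, rest push out)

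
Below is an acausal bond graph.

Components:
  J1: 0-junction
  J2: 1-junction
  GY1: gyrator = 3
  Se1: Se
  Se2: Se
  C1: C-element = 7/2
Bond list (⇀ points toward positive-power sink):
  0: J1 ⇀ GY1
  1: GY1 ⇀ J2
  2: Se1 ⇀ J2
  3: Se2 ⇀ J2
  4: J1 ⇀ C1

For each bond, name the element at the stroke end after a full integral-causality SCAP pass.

b0 stroke→GY1
b1 stroke→GY1
b2 stroke→J2
b3 stroke→J2
b4 stroke→J1

#2 |J2  (Se1 fixes effort; stroke away)
#3 |J2  (source Se2 imposes e)
#1 |GY1  (J2: last free bond brings flow in)
#0 |GY1  (GY1 both-in/both-out from 1)
#4 |J1  (J1 needs exactly one e-in)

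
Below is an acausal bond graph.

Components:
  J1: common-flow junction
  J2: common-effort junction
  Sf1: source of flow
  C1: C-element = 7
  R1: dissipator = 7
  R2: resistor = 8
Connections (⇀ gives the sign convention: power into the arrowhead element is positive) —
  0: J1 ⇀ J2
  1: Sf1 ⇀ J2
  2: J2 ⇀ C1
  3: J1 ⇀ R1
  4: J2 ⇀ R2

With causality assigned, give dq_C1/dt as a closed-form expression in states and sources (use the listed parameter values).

β1 stroke→Sf1  (Sf1 (Sf) sets flow on bond)
β2 stroke→J2  (C1: C, integral causality)
β0 stroke→J1  (J2 effort already set via bond 2)
β4 stroke→R2  (common-e at J2 fixed by 2)
β3 stroke→R1  (closing 1-jn rule on J1)

dq_C1/dt = F_Sf1 - 15*q_C1/392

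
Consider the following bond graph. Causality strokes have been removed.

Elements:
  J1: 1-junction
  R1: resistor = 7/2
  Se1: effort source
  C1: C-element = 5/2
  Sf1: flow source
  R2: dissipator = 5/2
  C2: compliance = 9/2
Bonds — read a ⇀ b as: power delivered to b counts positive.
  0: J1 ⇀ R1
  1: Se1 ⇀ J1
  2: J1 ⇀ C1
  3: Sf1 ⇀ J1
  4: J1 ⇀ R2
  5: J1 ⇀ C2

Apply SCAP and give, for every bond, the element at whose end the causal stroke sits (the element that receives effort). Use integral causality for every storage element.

β0 stroke at J1
β1 stroke at J1
β2 stroke at J1
β3 stroke at Sf1
β4 stroke at J1
β5 stroke at J1

#1 →J1  (Se1 (Se) sets effort on bond)
#3 →Sf1  (source Sf1 imposes f)
#0 →J1  (common-f at J1 fixed by 3)
#2 →J1  (common-f at J1 fixed by 3)
#4 →J1  (J1: bond 3 brought flow, rest push out)
#5 →J1  (1-jn J1 has f-setter on 3)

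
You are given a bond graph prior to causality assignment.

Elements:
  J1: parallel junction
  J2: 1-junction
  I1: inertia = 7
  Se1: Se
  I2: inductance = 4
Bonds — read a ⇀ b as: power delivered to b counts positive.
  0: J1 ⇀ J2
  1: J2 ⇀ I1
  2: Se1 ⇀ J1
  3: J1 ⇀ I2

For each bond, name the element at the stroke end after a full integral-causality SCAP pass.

b2 |J1  (source Se1 imposes e)
b0 |J2  (common-e at J1 fixed by 2)
b3 |I2  (common-e at J1 fixed by 2)
b1 |I1  (J2 needs exactly one f-in)

β0 |J2
β1 |I1
β2 |J1
β3 |I2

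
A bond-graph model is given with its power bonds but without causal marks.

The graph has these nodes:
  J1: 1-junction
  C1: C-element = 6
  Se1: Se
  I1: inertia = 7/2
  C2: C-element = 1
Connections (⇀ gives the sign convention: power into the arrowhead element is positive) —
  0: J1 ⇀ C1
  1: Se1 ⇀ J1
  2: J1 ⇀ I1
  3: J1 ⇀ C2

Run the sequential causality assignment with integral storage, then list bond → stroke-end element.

b0 stroke at J1
b1 stroke at J1
b2 stroke at I1
b3 stroke at J1

#1 stroke→J1  (source Se1 imposes e)
#0 stroke→J1  (C1: C, integral causality)
#2 stroke→I1  (I1: I, integral causality)
#3 stroke→J1  (J1: bond 2 brought flow, rest push out)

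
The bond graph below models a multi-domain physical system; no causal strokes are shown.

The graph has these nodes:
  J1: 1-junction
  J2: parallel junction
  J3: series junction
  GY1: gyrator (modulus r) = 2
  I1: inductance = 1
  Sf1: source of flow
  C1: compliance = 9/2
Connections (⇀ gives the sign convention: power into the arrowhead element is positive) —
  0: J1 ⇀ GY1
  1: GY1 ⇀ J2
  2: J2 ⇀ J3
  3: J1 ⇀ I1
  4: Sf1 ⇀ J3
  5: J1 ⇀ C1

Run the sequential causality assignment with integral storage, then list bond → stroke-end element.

β0 stroke at J1
β1 stroke at J2
β2 stroke at J3
β3 stroke at I1
β4 stroke at Sf1
β5 stroke at J1

#4 stroke at Sf1  (Sf1: flow source, stroke at near end)
#2 stroke at J3  (1-jn J3 has f-setter on 4)
#1 stroke at J2  (closing 0-jn rule on J2)
#0 stroke at J1  (GY1 both-in/both-out from 1)
#3 stroke at I1  (I1 outputs flow p/I1)
#5 stroke at J1  (J1 flow already set via bond 3)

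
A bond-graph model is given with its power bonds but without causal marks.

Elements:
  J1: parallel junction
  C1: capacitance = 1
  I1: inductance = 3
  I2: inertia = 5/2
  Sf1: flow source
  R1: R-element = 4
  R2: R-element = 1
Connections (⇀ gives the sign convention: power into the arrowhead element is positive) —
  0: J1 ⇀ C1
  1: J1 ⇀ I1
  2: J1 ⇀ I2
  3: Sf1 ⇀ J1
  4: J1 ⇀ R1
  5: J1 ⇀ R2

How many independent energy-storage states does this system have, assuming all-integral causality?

3  (C1, I1, I2 all integral)

#3 stroke→Sf1  (Sf1 (Sf) sets flow on bond)
#0 stroke→J1  (C1 outputs effort q/C1)
#1 stroke→I1  (J1: bond 0 brought effort, rest push out)
#2 stroke→I2  (common-e at J1 fixed by 0)
#4 stroke→R1  (J1: bond 0 brought effort, rest push out)
#5 stroke→R2  (common-e at J1 fixed by 0)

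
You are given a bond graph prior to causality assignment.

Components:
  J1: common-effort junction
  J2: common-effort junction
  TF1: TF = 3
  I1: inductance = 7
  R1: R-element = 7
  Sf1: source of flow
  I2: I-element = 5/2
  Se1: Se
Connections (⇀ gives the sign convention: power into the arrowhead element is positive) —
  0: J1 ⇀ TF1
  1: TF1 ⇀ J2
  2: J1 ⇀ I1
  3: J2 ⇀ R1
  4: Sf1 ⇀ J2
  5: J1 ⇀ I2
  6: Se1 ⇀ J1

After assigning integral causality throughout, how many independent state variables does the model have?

bond 4 stroke at Sf1  (Sf1 fixes flow; stroke at Sf1)
bond 6 stroke at J1  (Se1 fixes effort; stroke away)
bond 0 stroke at TF1  (0-jn J1 has e-setter on 6)
bond 2 stroke at I1  (J1 effort already set via bond 6)
bond 5 stroke at I2  (0-jn J1 has e-setter on 6)
bond 1 stroke at J2  (TF1 one-in-one-out from 0)
bond 3 stroke at R1  (J2: bond 1 brought effort, rest push out)

2  (I1, I2 all integral)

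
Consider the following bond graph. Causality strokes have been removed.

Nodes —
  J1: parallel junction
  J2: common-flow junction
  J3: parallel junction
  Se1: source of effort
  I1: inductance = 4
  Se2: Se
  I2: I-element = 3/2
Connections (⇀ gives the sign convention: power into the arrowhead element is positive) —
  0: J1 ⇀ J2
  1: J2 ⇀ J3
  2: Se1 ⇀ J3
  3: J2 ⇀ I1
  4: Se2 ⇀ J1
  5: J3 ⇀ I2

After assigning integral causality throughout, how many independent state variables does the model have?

2  (I1, I2 all integral)

β2 stroke→J3  (Se1: effort source, stroke at far end)
β4 stroke→J1  (Se2 (Se) sets effort on bond)
β0 stroke→J2  (common-e at J1 fixed by 4)
β1 stroke→J2  (0-jn J3 has e-setter on 2)
β5 stroke→I2  (common-e at J3 fixed by 2)
β3 stroke→I1  (closing 1-jn rule on J2)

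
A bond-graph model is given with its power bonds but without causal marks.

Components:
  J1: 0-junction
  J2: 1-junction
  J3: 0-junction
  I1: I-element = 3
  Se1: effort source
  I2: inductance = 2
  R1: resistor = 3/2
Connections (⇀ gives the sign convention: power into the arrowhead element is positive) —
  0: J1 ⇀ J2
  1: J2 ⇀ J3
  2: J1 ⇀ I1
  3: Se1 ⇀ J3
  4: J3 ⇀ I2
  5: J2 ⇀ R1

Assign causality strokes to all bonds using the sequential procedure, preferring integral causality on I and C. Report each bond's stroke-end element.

bond 0 stroke at J1
bond 1 stroke at J2
bond 2 stroke at I1
bond 3 stroke at J3
bond 4 stroke at I2
bond 5 stroke at J2

β3 →J3  (Se1 fixes effort; stroke away)
β1 →J2  (common-e at J3 fixed by 3)
β4 →I2  (J3 effort already set via bond 3)
β2 →I1  (I1 outputs flow p/I1)
β0 →J1  (J1 needs exactly one e-in)
β5 →J2  (1-jn J2 has f-setter on 0)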